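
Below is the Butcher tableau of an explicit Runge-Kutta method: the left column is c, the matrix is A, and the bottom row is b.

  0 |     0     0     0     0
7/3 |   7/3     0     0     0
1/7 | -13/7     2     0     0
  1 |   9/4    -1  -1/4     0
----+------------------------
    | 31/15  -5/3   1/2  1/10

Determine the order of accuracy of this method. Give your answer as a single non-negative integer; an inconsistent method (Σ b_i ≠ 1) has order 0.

1

b = (31/15, -5/3, 1/2, 1/10)
c = (0, 7/3, 1/7, 1)
Ac = (0, 0, 14/3, -199/84)
Σ b_i: 31/15·1 + (-5/3)·1 + 1/2·1 + 1/10·1 = 1 ✓
b·c: (-5/3)·7/3 + 1/2·1/7 + 1/10·1 = -1171/315 ≠ 1/2 ⇒ order 1.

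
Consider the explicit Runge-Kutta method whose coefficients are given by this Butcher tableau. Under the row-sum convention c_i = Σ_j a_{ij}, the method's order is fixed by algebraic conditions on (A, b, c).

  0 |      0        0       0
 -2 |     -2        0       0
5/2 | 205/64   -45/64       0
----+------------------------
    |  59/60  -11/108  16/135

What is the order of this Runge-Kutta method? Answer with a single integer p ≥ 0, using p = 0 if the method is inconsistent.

3

b = (59/60, -11/108, 16/135)
c = (0, -2, 5/2)
Ac = (0, 0, 45/32)
Σ b_i: 59/60·1 + (-11/108)·1 + 16/135·1 = 1 ✓
b·c: (-11/108)·(-2) + 16/135·5/2 = 1/2 ✓
b·c²: (-11/108)·4 + 16/135·25/4 = 1/3 ✓
b·Ac: 16/135·45/32 = 1/6 ✓; 3 stages ⇒ order 3.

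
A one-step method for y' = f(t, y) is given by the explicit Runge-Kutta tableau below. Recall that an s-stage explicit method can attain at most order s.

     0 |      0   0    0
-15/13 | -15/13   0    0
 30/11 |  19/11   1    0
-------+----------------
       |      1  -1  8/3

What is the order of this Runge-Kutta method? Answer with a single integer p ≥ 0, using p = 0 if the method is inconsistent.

0

b = (1, -1, 8/3)
c = (0, -15/13, 30/11)
Ac = (0, 0, -15/13)
Σ b_i: 1·1 + (-1)·1 + 8/3·1 = 8/3 ≠ 1 ⇒ order 0.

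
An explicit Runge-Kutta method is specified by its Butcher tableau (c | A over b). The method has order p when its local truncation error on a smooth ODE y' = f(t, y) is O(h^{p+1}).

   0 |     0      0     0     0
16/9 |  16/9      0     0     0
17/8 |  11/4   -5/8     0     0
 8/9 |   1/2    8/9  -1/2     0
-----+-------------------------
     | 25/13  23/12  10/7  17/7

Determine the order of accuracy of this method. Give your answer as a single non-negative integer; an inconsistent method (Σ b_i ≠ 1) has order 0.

0

b = (25/13, 23/12, 10/7, 17/7)
c = (0, 16/9, 17/8, 8/9)
Ac = (0, 0, -10/9, 671/1296)
Σ b_i: 25/13·1 + 23/12·1 + 10/7·1 + 17/7·1 = 8405/1092 ≠ 1 ⇒ order 0.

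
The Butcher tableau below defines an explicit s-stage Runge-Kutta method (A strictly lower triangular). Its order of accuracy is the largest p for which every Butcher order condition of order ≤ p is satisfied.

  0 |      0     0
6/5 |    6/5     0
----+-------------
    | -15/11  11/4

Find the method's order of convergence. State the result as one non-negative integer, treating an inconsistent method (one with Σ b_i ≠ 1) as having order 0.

0

b = (-15/11, 11/4)
c = (0, 6/5)
Σ b_i: (-15/11)·1 + 11/4·1 = 61/44 ≠ 1 ⇒ order 0.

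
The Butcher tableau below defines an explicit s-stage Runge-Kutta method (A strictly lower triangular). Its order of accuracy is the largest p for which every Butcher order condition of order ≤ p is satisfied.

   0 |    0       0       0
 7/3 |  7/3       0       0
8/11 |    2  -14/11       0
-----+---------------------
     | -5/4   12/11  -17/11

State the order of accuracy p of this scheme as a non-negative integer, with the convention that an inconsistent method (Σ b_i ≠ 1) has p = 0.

b = (-5/4, 12/11, -17/11)
c = (0, 7/3, 8/11)
Ac = (0, 0, -98/33)
Σ b_i: (-5/4)·1 + 12/11·1 + (-17/11)·1 = -75/44 ≠ 1 ⇒ order 0.

0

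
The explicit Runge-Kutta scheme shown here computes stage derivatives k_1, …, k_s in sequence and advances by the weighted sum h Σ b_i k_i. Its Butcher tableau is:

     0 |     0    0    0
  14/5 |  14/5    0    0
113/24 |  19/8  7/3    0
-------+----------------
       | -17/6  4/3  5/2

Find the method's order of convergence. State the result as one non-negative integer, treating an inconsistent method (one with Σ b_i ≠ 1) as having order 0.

1

b = (-17/6, 4/3, 5/2)
c = (0, 14/5, 113/24)
Ac = (0, 0, 98/15)
Σ b_i: (-17/6)·1 + 4/3·1 + 5/2·1 = 1 ✓
b·c: 4/3·14/5 + 5/2·113/24 = 3721/240 ≠ 1/2 ⇒ order 1.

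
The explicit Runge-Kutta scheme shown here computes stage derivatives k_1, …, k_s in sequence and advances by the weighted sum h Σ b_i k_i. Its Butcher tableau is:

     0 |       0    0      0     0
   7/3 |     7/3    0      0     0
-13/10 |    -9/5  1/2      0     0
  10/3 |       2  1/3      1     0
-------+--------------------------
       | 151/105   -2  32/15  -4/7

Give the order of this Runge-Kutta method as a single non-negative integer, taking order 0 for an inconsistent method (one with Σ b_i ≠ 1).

1

b = (151/105, -2, 32/15, -4/7)
c = (0, 7/3, -13/10, 10/3)
Ac = (0, 0, 7/6, -47/90)
Σ b_i: 151/105·1 + (-2)·1 + 32/15·1 + (-4/7)·1 = 1 ✓
b·c: (-2)·7/3 + 32/15·(-13/10) + (-4/7)·10/3 = -4906/525 ≠ 1/2 ⇒ order 1.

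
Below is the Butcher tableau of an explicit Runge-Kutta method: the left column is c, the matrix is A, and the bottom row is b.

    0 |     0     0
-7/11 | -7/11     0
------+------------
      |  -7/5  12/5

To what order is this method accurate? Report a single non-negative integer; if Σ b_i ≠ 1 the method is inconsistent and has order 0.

b = (-7/5, 12/5)
c = (0, -7/11)
Σ b_i: (-7/5)·1 + 12/5·1 = 1 ✓
b·c: 12/5·(-7/11) = -84/55 ≠ 1/2 ⇒ order 1.

1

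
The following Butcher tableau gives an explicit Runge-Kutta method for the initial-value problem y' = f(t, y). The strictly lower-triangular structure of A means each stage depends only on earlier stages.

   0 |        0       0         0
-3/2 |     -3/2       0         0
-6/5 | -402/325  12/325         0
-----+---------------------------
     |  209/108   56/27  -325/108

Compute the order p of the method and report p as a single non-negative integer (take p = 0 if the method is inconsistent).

b = (209/108, 56/27, -325/108)
c = (0, -3/2, -6/5)
Ac = (0, 0, -18/325)
Σ b_i: 209/108·1 + 56/27·1 + (-325/108)·1 = 1 ✓
b·c: 56/27·(-3/2) + (-325/108)·(-6/5) = 1/2 ✓
b·c²: 56/27·9/4 + (-325/108)·36/25 = 1/3 ✓
b·Ac: (-325/108)·(-18/325) = 1/6 ✓; 3 stages ⇒ order 3.

3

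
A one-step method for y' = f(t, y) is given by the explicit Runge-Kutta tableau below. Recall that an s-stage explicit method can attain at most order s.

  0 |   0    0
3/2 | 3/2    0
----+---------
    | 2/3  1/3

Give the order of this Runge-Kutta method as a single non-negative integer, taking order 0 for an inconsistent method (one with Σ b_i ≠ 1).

2

b = (2/3, 1/3)
c = (0, 3/2)
Σ b_i: 2/3·1 + 1/3·1 = 1 ✓
b·c: 1/3·3/2 = 1/2 ✓; 2 stages ⇒ order 2.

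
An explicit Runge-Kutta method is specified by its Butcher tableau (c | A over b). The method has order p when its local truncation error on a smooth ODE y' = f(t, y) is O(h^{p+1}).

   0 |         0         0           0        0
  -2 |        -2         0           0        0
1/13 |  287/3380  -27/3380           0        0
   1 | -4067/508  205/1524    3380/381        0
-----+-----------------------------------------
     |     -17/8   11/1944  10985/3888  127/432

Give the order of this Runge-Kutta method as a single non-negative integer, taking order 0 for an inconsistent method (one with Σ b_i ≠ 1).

b = (-17/8, 11/1944, 10985/3888, 127/432)
c = (0, -2, 1/13, 1)
Ac = (0, 0, 27/1690, 105/254)
Σ b_i: (-17/8)·1 + 11/1944·1 + 10985/3888·1 + 127/432·1 = 1 ✓
b·c: 11/1944·(-2) + 10985/3888·1/13 + 127/432·1 = 1/2 ✓
b·c²: 11/1944·4 + 10985/3888·1/169 + 127/432·1 = 1/3 ✓
b·Ac: 10985/3888·27/1690 + 127/432·105/254 = 1/6 ✓
b·c³: 11/1944·(-8) + 10985/3888·1/2197 + 127/432·1 = 1/4 ✓
b·(c∘Ac): 10985/3888·27/21970 + 127/432·105/254 = 1/8 ✓
b·Ac²: 10985/3888·(-27/845) + 127/432·75/127 = 1/12 ✓
b·A²c: 127/432·18/127 = 1/24 ✓; 4 stages ⇒ order 4.

4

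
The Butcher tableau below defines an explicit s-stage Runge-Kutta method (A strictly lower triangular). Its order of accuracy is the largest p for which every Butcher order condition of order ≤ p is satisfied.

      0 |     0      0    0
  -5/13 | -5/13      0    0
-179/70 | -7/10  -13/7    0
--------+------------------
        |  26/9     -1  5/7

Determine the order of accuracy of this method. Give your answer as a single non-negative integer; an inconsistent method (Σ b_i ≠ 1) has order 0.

b = (26/9, -1, 5/7)
c = (0, -5/13, -179/70)
Ac = (0, 0, 5/7)
Σ b_i: 26/9·1 + (-1)·1 + 5/7·1 = 164/63 ≠ 1 ⇒ order 0.

0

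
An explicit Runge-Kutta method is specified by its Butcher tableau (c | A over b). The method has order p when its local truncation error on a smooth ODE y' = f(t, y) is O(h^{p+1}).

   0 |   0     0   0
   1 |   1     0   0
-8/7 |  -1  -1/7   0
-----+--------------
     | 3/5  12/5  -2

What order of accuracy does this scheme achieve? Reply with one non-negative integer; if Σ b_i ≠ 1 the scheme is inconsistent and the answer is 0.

1

b = (3/5, 12/5, -2)
c = (0, 1, -8/7)
Ac = (0, 0, -1/7)
Σ b_i: 3/5·1 + 12/5·1 + (-2)·1 = 1 ✓
b·c: 12/5·1 + (-2)·(-8/7) = 164/35 ≠ 1/2 ⇒ order 1.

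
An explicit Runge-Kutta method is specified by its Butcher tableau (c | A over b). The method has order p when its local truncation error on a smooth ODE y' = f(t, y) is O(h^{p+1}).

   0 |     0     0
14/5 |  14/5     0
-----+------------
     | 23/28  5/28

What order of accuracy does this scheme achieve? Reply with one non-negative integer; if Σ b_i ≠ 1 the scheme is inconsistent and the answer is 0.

2

b = (23/28, 5/28)
c = (0, 14/5)
Σ b_i: 23/28·1 + 5/28·1 = 1 ✓
b·c: 5/28·14/5 = 1/2 ✓; 2 stages ⇒ order 2.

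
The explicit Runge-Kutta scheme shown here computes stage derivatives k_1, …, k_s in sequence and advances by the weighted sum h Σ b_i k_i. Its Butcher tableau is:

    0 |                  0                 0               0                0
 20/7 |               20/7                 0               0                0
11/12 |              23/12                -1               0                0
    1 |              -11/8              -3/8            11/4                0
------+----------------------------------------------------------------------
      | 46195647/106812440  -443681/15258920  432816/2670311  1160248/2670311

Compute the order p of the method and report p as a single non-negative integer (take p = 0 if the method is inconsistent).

3

b = (46195647/106812440, -443681/15258920, 432816/2670311, 1160248/2670311)
c = (0, 20/7, 11/12, 1)
Ac = (0, 0, -20/7, 487/336)
Σ b_i: 46195647/106812440·1 + (-443681/15258920)·1 + 432816/2670311·1 + 1160248/2670311·1 = 1 ✓
b·c: (-443681/15258920)·20/7 + 432816/2670311·11/12 + 1160248/2670311·1 = 1/2 ✓
b·c²: (-443681/15258920)·400/49 + 432816/2670311·121/144 + 1160248/2670311·1 = 1/3 ✓
b·Ac: 432816/2670311·(-20/7) + 1160248/2670311·487/336 = 1/6 ✓
b·c³: (-443681/15258920)·8000/343 + 432816/2670311·1331/1728 + 1160248/2670311·1 = -79963715/672918372 ≠ 1/4 ⇒ order 3.
b·(c∘Ac): 432816/2670311·(-55/21) + 1160248/2670311·487/336 = 23020337/112153062 ≠ 1/8
b·Ac²: 432816/2670311·(-400/49) + 1160248/2670311·(-21181/28224) = -2219571773/1345836744 ≠ 1/12
b·A²c: 1160248/2670311·(-55/7) = -63813640/18692177 ≠ 1/24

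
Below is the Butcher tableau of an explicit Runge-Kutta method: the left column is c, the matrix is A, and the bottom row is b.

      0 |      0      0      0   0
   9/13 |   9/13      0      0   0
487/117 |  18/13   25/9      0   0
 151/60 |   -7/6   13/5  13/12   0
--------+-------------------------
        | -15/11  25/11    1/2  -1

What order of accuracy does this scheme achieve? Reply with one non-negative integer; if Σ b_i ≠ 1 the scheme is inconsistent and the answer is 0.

0

b = (-15/11, 25/11, 1/2, -1)
c = (0, 9/13, 487/117, 151/60)
Ac = (0, 0, 25/13, 3407/540)
Σ b_i: (-15/11)·1 + 25/11·1 + 1/2·1 + (-1)·1 = 9/22 ≠ 1 ⇒ order 0.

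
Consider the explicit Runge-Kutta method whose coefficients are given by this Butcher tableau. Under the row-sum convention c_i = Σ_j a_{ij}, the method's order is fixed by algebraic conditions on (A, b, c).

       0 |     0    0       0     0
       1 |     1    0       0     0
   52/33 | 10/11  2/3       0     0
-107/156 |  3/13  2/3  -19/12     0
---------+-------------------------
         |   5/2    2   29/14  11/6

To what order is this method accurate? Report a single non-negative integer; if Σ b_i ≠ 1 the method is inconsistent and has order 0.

b = (5/2, 2, 29/14, 11/6)
c = (0, 1, 52/33, -107/156)
Ac = (0, 0, 2/3, -181/99)
Σ b_i: 5/2·1 + 2·1 + 29/14·1 + 11/6·1 = 353/42 ≠ 1 ⇒ order 0.

0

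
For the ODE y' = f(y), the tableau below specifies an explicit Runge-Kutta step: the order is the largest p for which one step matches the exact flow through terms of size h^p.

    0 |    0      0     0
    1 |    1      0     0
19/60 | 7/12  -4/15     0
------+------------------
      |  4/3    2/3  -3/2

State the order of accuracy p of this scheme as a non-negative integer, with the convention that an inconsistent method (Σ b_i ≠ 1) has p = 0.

b = (4/3, 2/3, -3/2)
c = (0, 1, 19/60)
Ac = (0, 0, -4/15)
Σ b_i: 4/3·1 + 2/3·1 + (-3/2)·1 = 1/2 ≠ 1 ⇒ order 0.

0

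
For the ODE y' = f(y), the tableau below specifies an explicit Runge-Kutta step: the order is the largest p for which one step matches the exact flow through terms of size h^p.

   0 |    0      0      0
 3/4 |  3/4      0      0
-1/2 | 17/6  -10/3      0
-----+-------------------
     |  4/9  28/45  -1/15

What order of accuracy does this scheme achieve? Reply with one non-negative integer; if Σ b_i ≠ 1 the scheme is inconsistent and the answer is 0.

b = (4/9, 28/45, -1/15)
c = (0, 3/4, -1/2)
Ac = (0, 0, -5/2)
Σ b_i: 4/9·1 + 28/45·1 + (-1/15)·1 = 1 ✓
b·c: 28/45·3/4 + (-1/15)·(-1/2) = 1/2 ✓
b·c²: 28/45·9/16 + (-1/15)·1/4 = 1/3 ✓
b·Ac: (-1/15)·(-5/2) = 1/6 ✓; 3 stages ⇒ order 3.

3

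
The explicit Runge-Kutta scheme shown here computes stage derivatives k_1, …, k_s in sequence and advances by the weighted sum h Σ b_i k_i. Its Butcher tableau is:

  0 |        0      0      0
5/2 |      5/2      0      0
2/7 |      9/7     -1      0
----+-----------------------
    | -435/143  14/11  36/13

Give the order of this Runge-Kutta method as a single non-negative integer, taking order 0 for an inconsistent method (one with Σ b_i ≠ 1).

1

b = (-435/143, 14/11, 36/13)
c = (0, 5/2, 2/7)
Ac = (0, 0, -5/2)
Σ b_i: (-435/143)·1 + 14/11·1 + 36/13·1 = 1 ✓
b·c: 14/11·5/2 + 36/13·2/7 = 3977/1001 ≠ 1/2 ⇒ order 1.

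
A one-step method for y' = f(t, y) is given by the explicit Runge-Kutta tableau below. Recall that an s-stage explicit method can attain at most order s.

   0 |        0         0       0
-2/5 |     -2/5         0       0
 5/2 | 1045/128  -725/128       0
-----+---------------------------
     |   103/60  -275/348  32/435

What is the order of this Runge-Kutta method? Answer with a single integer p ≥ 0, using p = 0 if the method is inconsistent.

b = (103/60, -275/348, 32/435)
c = (0, -2/5, 5/2)
Ac = (0, 0, 145/64)
Σ b_i: 103/60·1 + (-275/348)·1 + 32/435·1 = 1 ✓
b·c: (-275/348)·(-2/5) + 32/435·5/2 = 1/2 ✓
b·c²: (-275/348)·4/25 + 32/435·25/4 = 1/3 ✓
b·Ac: 32/435·145/64 = 1/6 ✓; 3 stages ⇒ order 3.

3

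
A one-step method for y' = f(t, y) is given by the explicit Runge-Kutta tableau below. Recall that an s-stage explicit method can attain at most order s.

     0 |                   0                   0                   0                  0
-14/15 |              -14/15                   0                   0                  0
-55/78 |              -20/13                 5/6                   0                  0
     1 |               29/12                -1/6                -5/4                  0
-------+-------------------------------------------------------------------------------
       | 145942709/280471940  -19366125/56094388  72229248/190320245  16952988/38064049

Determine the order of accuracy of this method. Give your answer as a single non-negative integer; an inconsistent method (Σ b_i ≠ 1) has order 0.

3

b = (145942709/280471940, -19366125/56094388, 72229248/190320245, 16952988/38064049)
c = (0, -14/15, -55/78, 1)
Ac = (0, 0, -7/9, 4853/4680)
Σ b_i: 145942709/280471940·1 + (-19366125/56094388)·1 + 72229248/190320245·1 + 16952988/38064049·1 = 1 ✓
b·c: (-19366125/56094388)·(-14/15) + 72229248/190320245·(-55/78) + 16952988/38064049·1 = 1/2 ✓
b·c²: (-19366125/56094388)·196/225 + 72229248/190320245·3025/6084 + 16952988/38064049·1 = 1/3 ✓
b·Ac: 72229248/190320245·(-7/9) + 16952988/38064049·4853/4680 = 1/6 ✓
b·c³: (-19366125/56094388)·(-2744/3375) + 72229248/190320245·(-166375/474552) + 16952988/38064049·1 = 139000466/234394407 ≠ 1/4 ⇒ order 3.
b·(c∘Ac): 72229248/190320245·385/702 + 16952988/38064049·4853/4680 = 13422237/20033710 ≠ 1/8
b·Ac²: 72229248/190320245·98/135 + 16952988/38064049·(-1399367/1825200) = -5875998811/89069874660 ≠ 1/12
b·A²c: 16952988/38064049·35/36 = 49446215/114192147 ≠ 1/24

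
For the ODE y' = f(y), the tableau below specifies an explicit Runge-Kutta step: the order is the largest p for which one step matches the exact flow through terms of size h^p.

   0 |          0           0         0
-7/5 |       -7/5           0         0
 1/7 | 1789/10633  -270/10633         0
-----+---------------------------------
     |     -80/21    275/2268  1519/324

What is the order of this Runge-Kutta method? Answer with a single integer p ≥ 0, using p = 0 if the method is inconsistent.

b = (-80/21, 275/2268, 1519/324)
c = (0, -7/5, 1/7)
Ac = (0, 0, 54/1519)
Σ b_i: (-80/21)·1 + 275/2268·1 + 1519/324·1 = 1 ✓
b·c: 275/2268·(-7/5) + 1519/324·1/7 = 1/2 ✓
b·c²: 275/2268·49/25 + 1519/324·1/49 = 1/3 ✓
b·Ac: 1519/324·54/1519 = 1/6 ✓; 3 stages ⇒ order 3.

3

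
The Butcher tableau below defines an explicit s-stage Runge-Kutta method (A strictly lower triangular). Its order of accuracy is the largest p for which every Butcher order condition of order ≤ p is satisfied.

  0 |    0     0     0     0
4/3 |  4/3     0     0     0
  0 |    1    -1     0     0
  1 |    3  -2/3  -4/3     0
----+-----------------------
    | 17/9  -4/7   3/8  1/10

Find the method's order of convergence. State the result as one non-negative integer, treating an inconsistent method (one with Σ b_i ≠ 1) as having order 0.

0

b = (17/9, -4/7, 3/8, 1/10)
c = (0, 4/3, 0, 1)
Ac = (0, 0, -4/3, -8/9)
Σ b_i: 17/9·1 + (-4/7)·1 + 3/8·1 + 1/10·1 = 4517/2520 ≠ 1 ⇒ order 0.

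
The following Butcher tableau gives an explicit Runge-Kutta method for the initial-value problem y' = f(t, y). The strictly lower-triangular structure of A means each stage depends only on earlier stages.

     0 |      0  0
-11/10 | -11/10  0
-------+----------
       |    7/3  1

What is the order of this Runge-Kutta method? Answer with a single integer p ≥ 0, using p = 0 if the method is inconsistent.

0

b = (7/3, 1)
c = (0, -11/10)
Σ b_i: 7/3·1 + 1·1 = 10/3 ≠ 1 ⇒ order 0.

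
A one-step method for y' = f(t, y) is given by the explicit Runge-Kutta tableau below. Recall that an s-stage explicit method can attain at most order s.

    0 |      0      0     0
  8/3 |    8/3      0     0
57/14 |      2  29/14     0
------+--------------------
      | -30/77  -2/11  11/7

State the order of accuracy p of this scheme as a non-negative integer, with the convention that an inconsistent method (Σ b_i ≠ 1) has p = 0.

1

b = (-30/77, -2/11, 11/7)
c = (0, 8/3, 57/14)
Ac = (0, 0, 116/21)
Σ b_i: (-30/77)·1 + (-2/11)·1 + 11/7·1 = 1 ✓
b·c: (-2/11)·8/3 + 11/7·57/14 = 19123/3234 ≠ 1/2 ⇒ order 1.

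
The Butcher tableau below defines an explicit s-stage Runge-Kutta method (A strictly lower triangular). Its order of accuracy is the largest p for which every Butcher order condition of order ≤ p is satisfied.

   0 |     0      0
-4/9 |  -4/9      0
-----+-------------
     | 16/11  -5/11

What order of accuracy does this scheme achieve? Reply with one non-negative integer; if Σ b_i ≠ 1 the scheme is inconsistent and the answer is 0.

b = (16/11, -5/11)
c = (0, -4/9)
Σ b_i: 16/11·1 + (-5/11)·1 = 1 ✓
b·c: (-5/11)·(-4/9) = 20/99 ≠ 1/2 ⇒ order 1.

1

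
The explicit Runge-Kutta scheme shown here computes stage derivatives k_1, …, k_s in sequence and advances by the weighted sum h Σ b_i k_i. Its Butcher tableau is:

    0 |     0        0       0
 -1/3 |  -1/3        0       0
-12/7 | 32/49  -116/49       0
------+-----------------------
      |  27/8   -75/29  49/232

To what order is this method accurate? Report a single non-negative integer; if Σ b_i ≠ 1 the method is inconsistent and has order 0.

3

b = (27/8, -75/29, 49/232)
c = (0, -1/3, -12/7)
Ac = (0, 0, 116/147)
Σ b_i: 27/8·1 + (-75/29)·1 + 49/232·1 = 1 ✓
b·c: (-75/29)·(-1/3) + 49/232·(-12/7) = 1/2 ✓
b·c²: (-75/29)·1/9 + 49/232·144/49 = 1/3 ✓
b·Ac: 49/232·116/147 = 1/6 ✓; 3 stages ⇒ order 3.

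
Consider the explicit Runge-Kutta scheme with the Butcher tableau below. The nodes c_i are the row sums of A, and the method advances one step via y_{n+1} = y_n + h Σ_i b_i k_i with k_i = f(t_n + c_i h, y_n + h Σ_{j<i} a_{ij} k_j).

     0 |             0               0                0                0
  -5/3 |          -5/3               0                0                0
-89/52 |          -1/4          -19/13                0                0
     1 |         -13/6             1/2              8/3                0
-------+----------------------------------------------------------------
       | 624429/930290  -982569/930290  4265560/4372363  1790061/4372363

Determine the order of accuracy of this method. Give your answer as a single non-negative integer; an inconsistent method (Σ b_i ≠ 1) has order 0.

b = (624429/930290, -982569/930290, 4265560/4372363, 1790061/4372363)
c = (0, -5/3, -89/52, 1)
Ac = (0, 0, 95/39, -421/78)
Σ b_i: 624429/930290·1 + (-982569/930290)·1 + 4265560/4372363·1 + 1790061/4372363·1 = 1 ✓
b·c: (-982569/930290)·(-5/3) + 4265560/4372363·(-89/52) + 1790061/4372363·1 = 1/2 ✓
b·c²: (-982569/930290)·25/9 + 4265560/4372363·7921/2704 + 1790061/4372363·1 = 1/3 ✓
b·Ac: 4265560/4372363·95/39 + 1790061/4372363·(-421/78) = 1/6 ✓
b·c³: (-982569/930290)·(-125/27) + 4265560/4372363·(-704969/140608) + 1790061/4372363·1 = 35522503/87075144 ≠ 1/4 ⇒ order 3.
b·(c∘Ac): 4265560/4372363·(-8455/2028) + 1790061/4372363·(-421/78) = -3503671/558174 ≠ 1/8
b·Ac²: 4265560/4372363·(-475/117) + 1790061/4372363·13994/1521 = -99209182/511566471 ≠ 1/12
b·A²c: 1790061/4372363·760/117 = 34883240/13117089 ≠ 1/24

3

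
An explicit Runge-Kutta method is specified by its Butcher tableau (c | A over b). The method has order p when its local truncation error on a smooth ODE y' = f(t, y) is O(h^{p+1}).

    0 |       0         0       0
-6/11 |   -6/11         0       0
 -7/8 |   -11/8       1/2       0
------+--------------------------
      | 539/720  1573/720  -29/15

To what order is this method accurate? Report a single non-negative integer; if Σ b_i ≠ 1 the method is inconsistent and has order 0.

2

b = (539/720, 1573/720, -29/15)
c = (0, -6/11, -7/8)
Ac = (0, 0, -3/11)
Σ b_i: 539/720·1 + 1573/720·1 + (-29/15)·1 = 1 ✓
b·c: 1573/720·(-6/11) + (-29/15)·(-7/8) = 1/2 ✓
b·c²: 1573/720·36/121 + (-29/15)·49/64 = -797/960 ≠ 1/3 ⇒ order 2.
b·Ac: (-29/15)·(-3/11) = 29/55 ≠ 1/6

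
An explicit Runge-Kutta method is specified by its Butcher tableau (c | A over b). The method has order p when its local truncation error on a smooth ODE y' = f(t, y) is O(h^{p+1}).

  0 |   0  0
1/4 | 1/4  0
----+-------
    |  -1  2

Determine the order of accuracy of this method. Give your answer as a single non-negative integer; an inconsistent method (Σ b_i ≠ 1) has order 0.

b = (-1, 2)
c = (0, 1/4)
Σ b_i: (-1)·1 + 2·1 = 1 ✓
b·c: 2·1/4 = 1/2 ✓; 2 stages ⇒ order 2.

2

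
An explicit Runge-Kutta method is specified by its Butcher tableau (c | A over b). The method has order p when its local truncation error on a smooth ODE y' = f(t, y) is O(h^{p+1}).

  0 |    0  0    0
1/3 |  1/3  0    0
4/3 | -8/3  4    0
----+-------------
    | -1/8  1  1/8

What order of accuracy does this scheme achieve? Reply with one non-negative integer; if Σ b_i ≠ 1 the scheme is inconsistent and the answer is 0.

b = (-1/8, 1, 1/8)
c = (0, 1/3, 4/3)
Ac = (0, 0, 4/3)
Σ b_i: (-1/8)·1 + 1·1 + 1/8·1 = 1 ✓
b·c: 1·1/3 + 1/8·4/3 = 1/2 ✓
b·c²: 1·1/9 + 1/8·16/9 = 1/3 ✓
b·Ac: 1/8·4/3 = 1/6 ✓; 3 stages ⇒ order 3.

3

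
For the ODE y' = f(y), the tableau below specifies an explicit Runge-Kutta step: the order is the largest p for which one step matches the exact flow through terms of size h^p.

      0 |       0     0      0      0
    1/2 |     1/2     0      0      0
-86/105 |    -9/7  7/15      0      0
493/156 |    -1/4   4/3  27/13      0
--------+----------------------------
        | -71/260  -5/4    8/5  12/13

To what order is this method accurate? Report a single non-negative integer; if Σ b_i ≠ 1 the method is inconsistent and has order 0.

b = (-71/260, -5/4, 8/5, 12/13)
c = (0, 1/2, -86/105, 493/156)
Ac = (0, 0, 7/30, -1412/1365)
Σ b_i: (-71/260)·1 + (-5/4)·1 + 8/5·1 + 12/13·1 = 1 ✓
b·c: (-5/4)·1/2 + 8/5·(-86/105) + 12/13·493/156 = 696799/709800 ≠ 1/2 ⇒ order 1.

1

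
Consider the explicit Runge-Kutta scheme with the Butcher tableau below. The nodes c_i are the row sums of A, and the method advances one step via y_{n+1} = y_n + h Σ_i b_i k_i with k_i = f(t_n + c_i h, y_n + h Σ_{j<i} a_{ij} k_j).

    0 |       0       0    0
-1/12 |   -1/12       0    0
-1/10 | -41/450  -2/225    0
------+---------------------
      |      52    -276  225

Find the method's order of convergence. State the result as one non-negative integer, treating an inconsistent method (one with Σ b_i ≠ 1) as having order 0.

3

b = (52, -276, 225)
c = (0, -1/12, -1/10)
Ac = (0, 0, 1/1350)
Σ b_i: 52·1 + (-276)·1 + 225·1 = 1 ✓
b·c: (-276)·(-1/12) + 225·(-1/10) = 1/2 ✓
b·c²: (-276)·1/144 + 225·1/100 = 1/3 ✓
b·Ac: 225·1/1350 = 1/6 ✓; 3 stages ⇒ order 3.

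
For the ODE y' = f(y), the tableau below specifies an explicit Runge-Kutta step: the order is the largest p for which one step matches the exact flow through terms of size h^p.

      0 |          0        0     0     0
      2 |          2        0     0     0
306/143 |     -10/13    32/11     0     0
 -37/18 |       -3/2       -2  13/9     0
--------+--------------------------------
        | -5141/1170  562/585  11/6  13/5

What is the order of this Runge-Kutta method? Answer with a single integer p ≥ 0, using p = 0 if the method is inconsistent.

b = (-5141/1170, 562/585, 11/6, 13/5)
c = (0, 2, 306/143, -37/18)
Ac = (0, 0, 64/11, -10/11)
Σ b_i: (-5141/1170)·1 + 562/585·1 + 11/6·1 + 13/5·1 = 1 ✓
b·c: 562/585·2 + 11/6·306/143 + 13/5·(-37/18) = 1/2 ✓
b·c²: 562/585·4 + 11/6·93636/20449 + 13/5·1369/324 = 69939047/3011580 ≠ 1/3 ⇒ order 2.
b·Ac: 11/6·64/11 + 13/5·(-10/11) = 274/33 ≠ 1/6

2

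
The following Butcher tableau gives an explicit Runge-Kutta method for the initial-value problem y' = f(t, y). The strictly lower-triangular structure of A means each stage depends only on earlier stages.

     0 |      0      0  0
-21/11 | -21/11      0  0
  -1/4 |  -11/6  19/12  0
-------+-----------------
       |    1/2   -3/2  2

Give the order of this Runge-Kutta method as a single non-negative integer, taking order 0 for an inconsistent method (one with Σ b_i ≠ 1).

b = (1/2, -3/2, 2)
c = (0, -21/11, -1/4)
Ac = (0, 0, -133/44)
Σ b_i: 1/2·1 + (-3/2)·1 + 2·1 = 1 ✓
b·c: (-3/2)·(-21/11) + 2·(-1/4) = 26/11 ≠ 1/2 ⇒ order 1.

1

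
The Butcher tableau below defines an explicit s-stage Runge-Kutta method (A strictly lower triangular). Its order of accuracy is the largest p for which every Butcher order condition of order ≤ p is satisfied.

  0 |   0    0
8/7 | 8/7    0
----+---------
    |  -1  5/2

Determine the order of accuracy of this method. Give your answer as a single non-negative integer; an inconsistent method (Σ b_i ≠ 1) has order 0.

0

b = (-1, 5/2)
c = (0, 8/7)
Σ b_i: (-1)·1 + 5/2·1 = 3/2 ≠ 1 ⇒ order 0.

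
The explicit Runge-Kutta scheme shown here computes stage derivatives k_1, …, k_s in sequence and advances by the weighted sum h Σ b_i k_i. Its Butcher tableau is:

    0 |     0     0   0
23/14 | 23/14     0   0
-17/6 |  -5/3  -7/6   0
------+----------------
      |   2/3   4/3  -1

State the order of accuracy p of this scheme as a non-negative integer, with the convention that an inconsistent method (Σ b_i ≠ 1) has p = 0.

1

b = (2/3, 4/3, -1)
c = (0, 23/14, -17/6)
Ac = (0, 0, -23/12)
Σ b_i: 2/3·1 + 4/3·1 + (-1)·1 = 1 ✓
b·c: 4/3·23/14 + (-1)·(-17/6) = 211/42 ≠ 1/2 ⇒ order 1.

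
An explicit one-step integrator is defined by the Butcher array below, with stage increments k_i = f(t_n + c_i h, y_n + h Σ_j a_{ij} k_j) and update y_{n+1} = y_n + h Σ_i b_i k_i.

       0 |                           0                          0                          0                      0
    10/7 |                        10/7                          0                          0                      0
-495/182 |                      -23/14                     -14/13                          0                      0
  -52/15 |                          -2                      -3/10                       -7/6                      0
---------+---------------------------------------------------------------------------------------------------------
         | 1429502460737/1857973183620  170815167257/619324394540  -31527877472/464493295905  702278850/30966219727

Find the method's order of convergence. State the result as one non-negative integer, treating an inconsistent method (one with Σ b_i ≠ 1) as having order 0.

b = (1429502460737/1857973183620, 170815167257/619324394540, -31527877472/464493295905, 702278850/30966219727)
c = (0, 10/7, -495/182, -52/15)
Ac = (0, 0, -20/13, 999/364)
Σ b_i: 1429502460737/1857973183620·1 + 170815167257/619324394540·1 + (-31527877472/464493295905)·1 + 702278850/30966219727·1 = 1 ✓
b·c: 170815167257/619324394540·10/7 + (-31527877472/464493295905)·(-495/182) + 702278850/30966219727·(-52/15) = 1/2 ✓
b·c²: 170815167257/619324394540·100/49 + (-31527877472/464493295905)·245025/33124 + 702278850/30966219727·2704/225 = 1/3 ✓
b·Ac: (-31527877472/464493295905)·(-20/13) + 702278850/30966219727·999/364 = 1/6 ✓
b·c³: 170815167257/619324394540·1000/343 + (-31527877472/464493295905)·(-121287375/6028568) + 702278850/30966219727·(-140608/3375) = 1087231838094722/887646688474455 ≠ 1/4 ⇒ order 3.
b·(c∘Ac): (-31527877472/464493295905)·4950/1183 + 702278850/30966219727·(-333/35) = -15476440350/30966219727 ≠ 1/8
b·Ac²: (-31527877472/464493295905)·(-200/91) + 702278850/30966219727·(-612285/66248) = -2043366071605/33815111941884 ≠ 1/12
b·A²c: 702278850/30966219727·70/39 = 1260500500/30966219727 ≠ 1/24

3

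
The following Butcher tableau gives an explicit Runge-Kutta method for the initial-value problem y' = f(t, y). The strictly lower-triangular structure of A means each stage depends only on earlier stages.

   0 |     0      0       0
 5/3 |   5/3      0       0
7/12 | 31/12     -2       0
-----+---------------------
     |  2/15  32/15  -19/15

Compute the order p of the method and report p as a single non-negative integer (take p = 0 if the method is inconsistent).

b = (2/15, 32/15, -19/15)
c = (0, 5/3, 7/12)
Ac = (0, 0, -10/3)
Σ b_i: 2/15·1 + 32/15·1 + (-19/15)·1 = 1 ✓
b·c: 32/15·5/3 + (-19/15)·7/12 = 169/60 ≠ 1/2 ⇒ order 1.

1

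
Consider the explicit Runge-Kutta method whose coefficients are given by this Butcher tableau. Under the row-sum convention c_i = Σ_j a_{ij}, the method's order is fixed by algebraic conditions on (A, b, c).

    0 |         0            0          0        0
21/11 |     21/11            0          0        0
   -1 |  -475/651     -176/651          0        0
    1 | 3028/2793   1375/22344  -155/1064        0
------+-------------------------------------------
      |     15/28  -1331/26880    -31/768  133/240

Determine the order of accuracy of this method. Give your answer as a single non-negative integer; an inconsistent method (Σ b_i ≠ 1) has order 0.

4

b = (15/28, -1331/26880, -31/768, 133/240)
c = (0, 21/11, -1, 1)
Ac = (0, 0, -16/31, 5/19)
Σ b_i: 15/28·1 + (-1331/26880)·1 + (-31/768)·1 + 133/240·1 = 1 ✓
b·c: (-1331/26880)·21/11 + (-31/768)·(-1) + 133/240·1 = 1/2 ✓
b·c²: (-1331/26880)·441/121 + (-31/768)·1 + 133/240·1 = 1/3 ✓
b·Ac: (-31/768)·(-16/31) + 133/240·5/19 = 1/6 ✓
b·c³: (-1331/26880)·9261/1331 + (-31/768)·(-1) + 133/240·1 = 1/4 ✓
b·(c∘Ac): (-31/768)·16/31 + 133/240·5/19 = 1/8 ✓
b·Ac²: (-31/768)·(-336/341) + 133/240·115/1463 = 1/12 ✓
b·A²c: 133/240·10/133 = 1/24 ✓; 4 stages ⇒ order 4.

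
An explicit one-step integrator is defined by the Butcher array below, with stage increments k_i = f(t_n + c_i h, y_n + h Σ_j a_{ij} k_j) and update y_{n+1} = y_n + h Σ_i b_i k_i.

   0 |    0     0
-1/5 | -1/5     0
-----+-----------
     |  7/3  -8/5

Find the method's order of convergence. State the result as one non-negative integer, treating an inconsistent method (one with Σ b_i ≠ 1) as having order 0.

b = (7/3, -8/5)
c = (0, -1/5)
Σ b_i: 7/3·1 + (-8/5)·1 = 11/15 ≠ 1 ⇒ order 0.

0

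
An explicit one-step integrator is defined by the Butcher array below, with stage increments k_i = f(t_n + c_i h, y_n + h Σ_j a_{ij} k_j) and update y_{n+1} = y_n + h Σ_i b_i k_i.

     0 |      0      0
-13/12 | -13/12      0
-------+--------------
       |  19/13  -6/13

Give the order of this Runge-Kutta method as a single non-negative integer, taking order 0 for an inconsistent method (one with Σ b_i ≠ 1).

2

b = (19/13, -6/13)
c = (0, -13/12)
Σ b_i: 19/13·1 + (-6/13)·1 = 1 ✓
b·c: (-6/13)·(-13/12) = 1/2 ✓; 2 stages ⇒ order 2.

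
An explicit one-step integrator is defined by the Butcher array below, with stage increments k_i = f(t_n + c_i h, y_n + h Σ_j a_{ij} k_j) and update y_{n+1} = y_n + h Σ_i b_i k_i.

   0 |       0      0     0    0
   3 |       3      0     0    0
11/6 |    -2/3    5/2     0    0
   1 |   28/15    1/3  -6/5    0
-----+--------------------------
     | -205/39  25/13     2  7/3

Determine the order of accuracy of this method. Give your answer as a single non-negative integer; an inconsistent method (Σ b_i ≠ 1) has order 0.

1

b = (-205/39, 25/13, 2, 7/3)
c = (0, 3, 11/6, 1)
Ac = (0, 0, 15/2, -6/5)
Σ b_i: (-205/39)·1 + 25/13·1 + 2·1 + 7/3·1 = 1 ✓
b·c: 25/13·3 + 2·11/6 + 7/3·1 = 153/13 ≠ 1/2 ⇒ order 1.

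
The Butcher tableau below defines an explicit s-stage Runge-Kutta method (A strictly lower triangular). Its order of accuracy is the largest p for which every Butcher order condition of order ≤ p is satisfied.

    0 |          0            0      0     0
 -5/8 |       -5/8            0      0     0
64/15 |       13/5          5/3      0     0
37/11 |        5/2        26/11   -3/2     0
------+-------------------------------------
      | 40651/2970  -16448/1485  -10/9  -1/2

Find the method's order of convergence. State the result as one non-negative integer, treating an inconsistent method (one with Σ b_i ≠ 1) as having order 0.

2

b = (40651/2970, -16448/1485, -10/9, -1/2)
c = (0, -5/8, 64/15, 37/11)
Ac = (0, 0, -25/24, -1733/220)
Σ b_i: 40651/2970·1 + (-16448/1485)·1 + (-10/9)·1 + (-1/2)·1 = 1 ✓
b·c: (-16448/1485)·(-5/8) + (-10/9)·64/15 + (-1/2)·37/11 = 1/2 ✓
b·c²: (-16448/1485)·25/64 + (-10/9)·4096/225 + (-1/2)·1369/121 = -2960959/98010 ≠ 1/3 ⇒ order 2.
b·Ac: (-10/9)·(-25/24) + (-1/2)·(-1733/220) = 60541/11880 ≠ 1/6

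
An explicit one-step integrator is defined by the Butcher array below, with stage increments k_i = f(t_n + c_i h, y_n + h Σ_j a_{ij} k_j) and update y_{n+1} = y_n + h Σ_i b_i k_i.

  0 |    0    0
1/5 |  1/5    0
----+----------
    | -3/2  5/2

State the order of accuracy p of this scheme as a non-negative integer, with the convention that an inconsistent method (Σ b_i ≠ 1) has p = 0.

2

b = (-3/2, 5/2)
c = (0, 1/5)
Σ b_i: (-3/2)·1 + 5/2·1 = 1 ✓
b·c: 5/2·1/5 = 1/2 ✓; 2 stages ⇒ order 2.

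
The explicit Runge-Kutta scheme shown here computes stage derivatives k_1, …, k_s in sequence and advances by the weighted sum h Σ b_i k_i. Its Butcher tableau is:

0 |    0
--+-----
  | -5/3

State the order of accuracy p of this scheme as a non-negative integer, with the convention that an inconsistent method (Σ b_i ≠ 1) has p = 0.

0

b = (-5/3)
c = (0)
Σ b_i: (-5/3)·1 = -5/3 ≠ 1 ⇒ order 0.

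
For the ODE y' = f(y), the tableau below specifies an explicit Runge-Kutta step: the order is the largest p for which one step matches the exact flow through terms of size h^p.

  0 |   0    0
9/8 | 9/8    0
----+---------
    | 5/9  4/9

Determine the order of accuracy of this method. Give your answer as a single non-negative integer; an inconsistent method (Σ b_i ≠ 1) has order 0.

b = (5/9, 4/9)
c = (0, 9/8)
Σ b_i: 5/9·1 + 4/9·1 = 1 ✓
b·c: 4/9·9/8 = 1/2 ✓; 2 stages ⇒ order 2.

2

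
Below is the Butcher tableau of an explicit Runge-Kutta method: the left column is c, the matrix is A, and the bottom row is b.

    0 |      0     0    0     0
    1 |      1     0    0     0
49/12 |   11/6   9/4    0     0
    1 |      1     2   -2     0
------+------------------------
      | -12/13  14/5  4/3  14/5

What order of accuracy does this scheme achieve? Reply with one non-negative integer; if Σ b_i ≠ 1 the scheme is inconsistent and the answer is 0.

b = (-12/13, 14/5, 4/3, 14/5)
c = (0, 1, 49/12, 1)
Ac = (0, 0, 9/4, -37/6)
Σ b_i: (-12/13)·1 + 14/5·1 + 4/3·1 + 14/5·1 = 1172/195 ≠ 1 ⇒ order 0.

0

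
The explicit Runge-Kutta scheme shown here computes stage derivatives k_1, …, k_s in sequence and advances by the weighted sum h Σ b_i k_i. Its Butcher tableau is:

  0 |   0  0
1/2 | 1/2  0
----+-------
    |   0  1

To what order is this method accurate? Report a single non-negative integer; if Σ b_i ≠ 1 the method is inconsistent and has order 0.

b = (0, 1)
c = (0, 1/2)
Σ b_i: 1·1 = 1 ✓
b·c: 1·1/2 = 1/2 ✓; 2 stages ⇒ order 2.

2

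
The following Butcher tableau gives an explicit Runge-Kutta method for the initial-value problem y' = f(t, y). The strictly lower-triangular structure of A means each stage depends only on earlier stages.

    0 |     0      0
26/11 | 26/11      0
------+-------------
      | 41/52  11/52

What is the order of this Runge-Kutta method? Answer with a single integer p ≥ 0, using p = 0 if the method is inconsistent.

2

b = (41/52, 11/52)
c = (0, 26/11)
Σ b_i: 41/52·1 + 11/52·1 = 1 ✓
b·c: 11/52·26/11 = 1/2 ✓; 2 stages ⇒ order 2.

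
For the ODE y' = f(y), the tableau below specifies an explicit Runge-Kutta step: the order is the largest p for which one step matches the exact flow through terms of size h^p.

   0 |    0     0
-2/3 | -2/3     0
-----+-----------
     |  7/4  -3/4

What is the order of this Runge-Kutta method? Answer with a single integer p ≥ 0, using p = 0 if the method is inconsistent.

b = (7/4, -3/4)
c = (0, -2/3)
Σ b_i: 7/4·1 + (-3/4)·1 = 1 ✓
b·c: (-3/4)·(-2/3) = 1/2 ✓; 2 stages ⇒ order 2.

2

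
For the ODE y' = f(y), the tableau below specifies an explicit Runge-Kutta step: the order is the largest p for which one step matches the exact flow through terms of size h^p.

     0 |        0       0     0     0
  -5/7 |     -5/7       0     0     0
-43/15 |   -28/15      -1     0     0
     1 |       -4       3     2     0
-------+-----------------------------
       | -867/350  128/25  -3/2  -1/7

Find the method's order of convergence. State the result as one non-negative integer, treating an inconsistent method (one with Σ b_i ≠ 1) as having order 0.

2

b = (-867/350, 128/25, -3/2, -1/7)
c = (0, -5/7, -43/15, 1)
Ac = (0, 0, 5/7, -827/105)
Σ b_i: (-867/350)·1 + 128/25·1 + (-3/2)·1 + (-1/7)·1 = 1 ✓
b·c: 128/25·(-5/7) + (-3/2)·(-43/15) + (-1/7)·1 = 1/2 ✓
b·c²: 128/25·25/49 + (-3/2)·1849/225 + (-1/7)·1 = -72451/7350 ≠ 1/3 ⇒ order 2.
b·Ac: (-3/2)·5/7 + (-1/7)·(-827/105) = 79/1470 ≠ 1/6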